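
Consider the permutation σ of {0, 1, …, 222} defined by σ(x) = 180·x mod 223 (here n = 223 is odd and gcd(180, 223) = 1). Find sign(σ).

-1

Orbit of 82 under x↦180x: [82, 42, 201, 54, 131, 165, 41]… (length divides ord_223(180)).
The orbit structure of x ↦ 180x mod 223: 2 orbits of sizes [222, 1].
n − c = 223 − 2 = 221; sign = (−1)^221 = -1.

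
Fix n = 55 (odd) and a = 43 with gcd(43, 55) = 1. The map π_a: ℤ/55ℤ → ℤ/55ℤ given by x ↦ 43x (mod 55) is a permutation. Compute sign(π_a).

+1

Start at x=34: 34 → 32 → 1 → 43 → 34 (one orbit).
Cycle lengths of π_43 on ℤ/55ℤ: [4, 4, 4, 4, 4, 4, 4, 4, 4, 4, 4, 2, 2, 2, 2, 2, 1]; 17 cycles in total.
Σ(ℓ_i−1) = 55−17 = 38; sign = (−1)^38 = +1.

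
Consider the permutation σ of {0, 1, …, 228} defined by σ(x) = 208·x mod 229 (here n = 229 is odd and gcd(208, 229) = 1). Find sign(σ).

-1

Start at x=145: 145 → 161 → 54 → 11 → 227 → 42 → 34 → … (one orbit).
Cycle lengths of π_208 on ℤ/229ℤ: [76, 76, 76, 1]; 4 cycles in total.
n − c = 229 − 4 = 225; sign = (−1)^225 = -1.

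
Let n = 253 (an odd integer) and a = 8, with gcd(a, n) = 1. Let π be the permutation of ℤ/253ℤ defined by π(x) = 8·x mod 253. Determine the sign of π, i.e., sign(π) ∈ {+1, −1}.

Orbit of 211 under x↦8x: [211, 170, 95, 1, 8, 64, 6]… (length divides ord_253(8)).
Cycle lengths of π_8 on ℤ/253ℤ: [110, 110, 11, 11, 10, 1]; 6 cycles in total.
sign(π) = (−1)^{n − #cycles} = (−1)^{253−6} = (−1)^247 = -1.

-1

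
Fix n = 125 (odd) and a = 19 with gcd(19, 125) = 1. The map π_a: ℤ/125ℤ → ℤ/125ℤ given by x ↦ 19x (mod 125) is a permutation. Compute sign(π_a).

+1

Start at x=41: 41 → 29 → 51 → 94 → 36 → 59 → 121 → … (one orbit).
Cycle type of π: 50×2 + 10×2 + 2×2 + 1; total 7 cycles.
Σ(ℓ_i−1) = 125−7 = 118; sign = (−1)^118 = +1.
Zolotarev: (19|125) = +1, matching the cycle-count sign.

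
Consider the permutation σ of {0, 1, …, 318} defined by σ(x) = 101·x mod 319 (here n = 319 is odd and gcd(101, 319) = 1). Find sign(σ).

+1

Orbit of 170 under x↦101x: [170, 263, 86, 73, 36, 127, 67]… (length divides ord_319(101)).
5 cycles of lengths [140, 140, 28, 10, 1].
With 5 cycles on 319 points, sign = (−1)^{319−5} = +1.
The Jacobi symbol (101|319) = +1 (Zolotarev) agrees.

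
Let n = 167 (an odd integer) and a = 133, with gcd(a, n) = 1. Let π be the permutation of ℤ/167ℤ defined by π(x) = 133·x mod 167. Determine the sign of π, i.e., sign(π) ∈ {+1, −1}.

Orbit of 12 under x↦133x: [12, 93, 11, 127, 24, 19, 22]… (length divides ord_167(133)).
Decompose π into cycles: lengths [83, 83, 1] (3 cycles, including the fixed point 0).
3 cycles on 167: each ℓ→(−1)^(ℓ−1), product (−1)^164 = +1.
(133|167)_J = +1 (Zolotarev's lemma cross-check).

+1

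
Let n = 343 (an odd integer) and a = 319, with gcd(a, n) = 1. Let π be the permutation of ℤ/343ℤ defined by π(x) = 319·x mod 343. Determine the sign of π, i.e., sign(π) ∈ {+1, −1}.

Orbit of 242 under x↦319x: [242, 23, 134, 214, 9, 127, 39]… (length divides ord_343(319)).
π_319 has 7 disjoint cycles with lengths [147, 147, 21, 21, 3, 3, 1] on {0,…,342}.
n − c = 343 − 7 = 336; sign = (−1)^336 = +1.

+1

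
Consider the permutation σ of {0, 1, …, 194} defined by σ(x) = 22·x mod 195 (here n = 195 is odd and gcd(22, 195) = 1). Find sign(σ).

Trace 139: π^k(139) = [139, 133, 1, 22, 94, 118, 61] for k=0..6.
π_22 has 30 disjoint cycles with lengths [12, 12, 12, 12, 12, 12, 12, 12, 12, 12, 12, 12, 4, 4, 4, 3, 3, 3, 3, 3, 3, 3, 3, 3, 3, 3, 3, 1, 1, 1] on {0,…,194}.
30 cycles on 195: each ℓ→(−1)^(ℓ−1), product (−1)^165 = -1.
Check: (22/195) = -1 by Zolotarev.

-1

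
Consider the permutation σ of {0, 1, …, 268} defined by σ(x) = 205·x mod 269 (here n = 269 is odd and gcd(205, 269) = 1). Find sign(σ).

Start at x=61: 61 → 131 → 224 → 190 → 214 → 23 → 142 → … (one orbit).
Decompose π into cycles: lengths [67, 67, 67, 67, 1] (5 cycles, including the fixed point 0).
Σ(ℓ_i−1) = 269−5 = 264; sign = (−1)^264 = +1.

+1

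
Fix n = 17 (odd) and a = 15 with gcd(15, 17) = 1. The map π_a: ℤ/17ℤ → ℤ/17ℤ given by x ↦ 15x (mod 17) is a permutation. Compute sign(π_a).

Orbit of 8 under x↦15x: [8, 1, 15, 4, 9, 16, 2]… (length divides ord_17(15)).
Decompose π into cycles: lengths [8, 8, 1] (3 cycles, including the fixed point 0).
3 cycles on 17: each ℓ→(−1)^(ℓ−1), product (−1)^14 = +1.
The Jacobi symbol (15|17) = +1 (Zolotarev) agrees.

+1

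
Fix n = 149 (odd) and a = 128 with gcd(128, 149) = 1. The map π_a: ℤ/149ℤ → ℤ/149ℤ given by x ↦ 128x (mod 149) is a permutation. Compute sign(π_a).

Trace 55: π^k(55) = [55, 37, 117, 76, 43, 140, 40] for k=0..6.
2 cycles of lengths [148, 1].
n − c = 149 − 2 = 147; sign = (−1)^147 = -1.
The Jacobi symbol (128|149) = -1 (Zolotarev) agrees.

-1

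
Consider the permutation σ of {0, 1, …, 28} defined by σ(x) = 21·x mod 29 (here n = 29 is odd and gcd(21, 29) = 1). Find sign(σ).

Start at x=22: 22 → 27 → 16 → 17 → 9 → 15 → 25 → … (one orbit).
π_21 has 2 disjoint cycles with lengths [28, 1] on {0,…,28}.
2 cycles on 29: each ℓ→(−1)^(ℓ−1), product (−1)^27 = -1.

-1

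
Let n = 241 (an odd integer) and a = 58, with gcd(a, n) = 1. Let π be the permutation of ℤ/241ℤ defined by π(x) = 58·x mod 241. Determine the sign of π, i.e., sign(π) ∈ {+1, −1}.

+1

Start at x=16: 16 → 205 → 81 → 119 → 154 → 15 → 147 → … (one orbit).
Decompose π into cycles: lengths [30, 30, 30, 30, 30, 30, 30, 30, 1] (9 cycles, including the fixed point 0).
241 − 9 = 232 transpositions; sign(π) = (−1)^232 = +1.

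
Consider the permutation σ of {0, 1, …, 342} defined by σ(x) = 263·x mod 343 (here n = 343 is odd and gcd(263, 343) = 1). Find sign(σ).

Orbit of 197 under x↦263x: [197, 18, 275, 295, 67, 128, 50]… (length divides ord_343(263)).
Cycle lengths of π_263 on ℤ/343ℤ: [21, 21, 21, 21, 21, 21, 21, 21, 21, 21, 21, 21, 21, 21, 3, 3, 3, 3, 3, 3, 3, 3, 3, 3, 3, 3, 3, 3, 3, 3, 1]; 31 cycles in total.
343 − 31 = 312 transpositions; sign(π) = (−1)^312 = +1.
The Jacobi symbol (263|343) = +1 (Zolotarev) agrees.

+1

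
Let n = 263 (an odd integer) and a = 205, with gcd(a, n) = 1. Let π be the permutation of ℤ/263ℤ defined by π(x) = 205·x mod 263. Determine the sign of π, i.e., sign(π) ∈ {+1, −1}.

+1

Start at x=128: 128 → 203 → 61 → 144 → 64 → 233 → 162 → … (one orbit).
Cycle type of π: 131×2 + 1; total 3 cycles.
sign(π) = (−1)^{n − #cycles} = (−1)^{263−3} = (−1)^260 = +1.
(205|263)_J = +1 (Zolotarev's lemma cross-check).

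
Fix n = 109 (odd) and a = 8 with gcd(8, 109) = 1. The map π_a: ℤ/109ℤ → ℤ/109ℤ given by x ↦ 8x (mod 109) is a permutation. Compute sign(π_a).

Orbit of 45 under x↦8x: [45, 33, 46, 41, 1, 8, 64]… (length divides ord_109(8)).
10 cycles of lengths [12, 12, 12, 12, 12, 12, 12, 12, 12, 1].
sign(π) = (−1)^{n − #cycles} = (−1)^{109−10} = (−1)^99 = -1.
The Jacobi symbol (8|109) = -1 (Zolotarev) agrees.

-1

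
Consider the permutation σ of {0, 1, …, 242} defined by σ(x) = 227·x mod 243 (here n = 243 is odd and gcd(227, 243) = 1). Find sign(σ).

Orbit of 215 under x↦227x: [215, 205, 122, 235, 128, 139, 206]… (length divides ord_243(227)).
6 cycles of lengths [162, 54, 18, 6, 2, 1].
n − c = 243 − 6 = 237; sign = (−1)^237 = -1.

-1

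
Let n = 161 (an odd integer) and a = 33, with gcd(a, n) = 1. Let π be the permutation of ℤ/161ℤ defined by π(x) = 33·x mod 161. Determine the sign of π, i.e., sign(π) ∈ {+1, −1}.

Orbit of 116 under x↦33x: [116, 125, 100, 80, 64, 19, 144]… (length divides ord_161(33)).
Cycle type of π: 66×2 + 22 + 6 + 1; total 5 cycles.
n − c = 161 − 5 = 156; sign = (−1)^156 = +1.

+1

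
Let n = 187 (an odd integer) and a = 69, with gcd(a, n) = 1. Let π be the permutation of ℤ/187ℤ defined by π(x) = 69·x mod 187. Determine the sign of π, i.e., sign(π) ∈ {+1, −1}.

Start at x=86: 86 → 137 → 103 → 1 → 69 → 86 (one orbit).
Decompose π into cycles: lengths [5, 5, 5, 5, 5, 5, 5, 5, 5, 5, 5, 5, 5, 5, 5, 5, 5, 5, 5, 5, 5, 5, 5, 5, 5, 5, 5, 5, 5, 5, 5, 5, 5, 5, 1, 1, 1, 1, 1, 1, 1, 1, 1, 1, 1, 1, 1, 1, 1, 1, 1] (51 cycles, including the fixed point 0).
With 51 cycles on 187 points, sign = (−1)^{187−51} = +1.

+1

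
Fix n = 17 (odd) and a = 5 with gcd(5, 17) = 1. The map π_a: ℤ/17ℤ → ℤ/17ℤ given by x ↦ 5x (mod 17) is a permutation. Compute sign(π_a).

Trace 13: π^k(13) = [13, 14, 2, 10, 16, 12, 9] for k=0..6.
Cycle type of π: 16 + 1; total 2 cycles.
With 2 cycles on 17 points, sign = (−1)^{17−2} = -1.

-1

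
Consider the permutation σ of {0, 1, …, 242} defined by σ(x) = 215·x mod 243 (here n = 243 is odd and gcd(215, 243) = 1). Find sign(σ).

-1

Trace 28: π^k(28) = [28, 188, 82, 134, 136, 80, 190] for k=0..6.
Cycle lengths of π_215 on ℤ/243ℤ: [18, 18, 18, 18, 18, 18, 18, 18, 18, 6, 6, 6, 6, 6, 6, 6, 6, 6, 2, 2, 2, 2, 2, 2, 2, 2, 2, 2, 2, 2, 2, 1]; 32 cycles in total.
32 cycles on 243: each ℓ→(−1)^(ℓ−1), product (−1)^211 = -1.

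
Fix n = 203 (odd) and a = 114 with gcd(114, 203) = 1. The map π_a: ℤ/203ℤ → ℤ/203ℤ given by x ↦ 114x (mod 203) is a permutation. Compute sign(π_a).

-1

Start at x=121: 121 → 193 → 78 → 163 → 109 → 43 → 30 → … (one orbit).
Cycle lengths of π_114 on ℤ/203ℤ: [84, 84, 28, 3, 3, 1]; 6 cycles in total.
Σ(ℓ_i−1) = 203−6 = 197; sign = (−1)^197 = -1.
Via Zolotarev, sign(π_{114}) = (114|203) = -1.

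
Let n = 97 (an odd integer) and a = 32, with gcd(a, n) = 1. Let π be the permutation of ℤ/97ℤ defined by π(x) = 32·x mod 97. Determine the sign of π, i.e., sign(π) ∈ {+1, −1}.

Start at x=53: 53 → 47 → 49 → 16 → 27 → 88 → 3 → … (one orbit).
3 cycles of lengths [48, 48, 1].
n − c = 97 − 3 = 94; sign = (−1)^94 = +1.
(32|97)_J = +1 (Zolotarev's lemma cross-check).

+1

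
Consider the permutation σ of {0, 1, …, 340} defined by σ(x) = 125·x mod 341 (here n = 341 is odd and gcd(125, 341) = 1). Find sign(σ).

+1

Start at x=218: 218 → 311 → 1 → 125 → 280 → 218 (one orbit).
Cycle lengths of π_125 on ℤ/341ℤ: [5, 5, 5, 5, 5, 5, 5, 5, 5, 5, 5, 5, 5, 5, 5, 5, 5, 5, 5, 5, 5, 5, 5, 5, 5, 5, 5, 5, 5, 5, 5, 5, 5, 5, 5, 5, 5, 5, 5, 5, 5, 5, 5, 5, 5, 5, 5, 5, 5, 5, 5, 5, 5, 5, 5, 5, 5, 5, 5, 5, 5, 5, 1, 1, 1, 1, 1, 1, 1, 1, 1, 1, 1, 1, 1, 1, 1, 1, 1, 1, 1, 1, 1, 1, 1, 1, 1, 1, 1, 1, 1, 1, 1]; 93 cycles in total.
n − c = 341 − 93 = 248; sign = (−1)^248 = +1.
Via Zolotarev, sign(π_{125}) = (125|341) = +1.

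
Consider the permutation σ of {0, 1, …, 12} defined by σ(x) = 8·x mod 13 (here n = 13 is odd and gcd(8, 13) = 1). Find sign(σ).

Orbit of 12 under x↦8x: [12, 5, 1, 8]… (length divides ord_13(8)).
Cycle lengths of π_8 on ℤ/13ℤ: [4, 4, 4, 1]; 4 cycles in total.
n − c = 13 − 4 = 9; sign = (−1)^9 = -1.
(8|13)_J = -1 (Zolotarev's lemma cross-check).

-1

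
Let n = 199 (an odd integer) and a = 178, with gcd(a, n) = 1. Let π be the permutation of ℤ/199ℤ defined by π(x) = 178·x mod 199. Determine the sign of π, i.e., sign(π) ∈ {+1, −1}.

Trace 162: π^k(162) = [162, 180, 1, 178, 43, 92, 58] for k=0..6.
The orbit structure of x ↦ 178x mod 199: 23 orbits of sizes [9, 9, 9, 9, 9, 9, 9, 9, 9, 9, 9, 9, 9, 9, 9, 9, 9, 9, 9, 9, 9, 9, 1].
23 cycles on 199: each ℓ→(−1)^(ℓ−1), product (−1)^176 = +1.

+1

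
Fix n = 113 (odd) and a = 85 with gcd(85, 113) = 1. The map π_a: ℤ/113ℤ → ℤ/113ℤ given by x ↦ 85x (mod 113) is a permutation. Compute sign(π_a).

+1

Start at x=28: 28 → 7 → 30 → 64 → 16 → 4 → 1 → … (one orbit).
π_85 has 9 disjoint cycles with lengths [14, 14, 14, 14, 14, 14, 14, 14, 1] on {0,…,112}.
n − c = 113 − 9 = 104; sign = (−1)^104 = +1.
The Jacobi symbol (85|113) = +1 (Zolotarev) agrees.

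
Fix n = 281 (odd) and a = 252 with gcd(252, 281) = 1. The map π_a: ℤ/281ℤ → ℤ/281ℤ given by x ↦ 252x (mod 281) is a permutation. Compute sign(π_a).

Orbit of 101 under x↦252x: [101, 162, 79, 238, 123, 86, 35]… (length divides ord_281(252)).
Cycle type of π: 35×8 + 1; total 9 cycles.
281 − 9 = 272 transpositions; sign(π) = (−1)^272 = +1.
Zolotarev: (252|281) = +1, matching the cycle-count sign.

+1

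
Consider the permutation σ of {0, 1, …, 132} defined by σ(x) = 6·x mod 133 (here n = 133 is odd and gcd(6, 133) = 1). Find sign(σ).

Orbit of 92 under x↦6x: [92, 20, 120, 55, 64, 118, 43]… (length divides ord_133(6)).
Decompose π into cycles: lengths [18, 18, 18, 18, 18, 18, 9, 9, 2, 2, 2, 1] (12 cycles, including the fixed point 0).
With 12 cycles on 133 points, sign = (−1)^{133−12} = -1.

-1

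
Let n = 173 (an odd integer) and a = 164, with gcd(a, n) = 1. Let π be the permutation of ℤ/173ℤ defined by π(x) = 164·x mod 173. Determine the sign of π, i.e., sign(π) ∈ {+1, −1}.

+1

Orbit of 124 under x↦164x: [124, 95, 10, 83, 118, 149, 43]… (length divides ord_173(164)).
5 cycles of lengths [43, 43, 43, 43, 1].
n − c = 173 − 5 = 168; sign = (−1)^168 = +1.
Via Zolotarev, sign(π_{164}) = (164|173) = +1.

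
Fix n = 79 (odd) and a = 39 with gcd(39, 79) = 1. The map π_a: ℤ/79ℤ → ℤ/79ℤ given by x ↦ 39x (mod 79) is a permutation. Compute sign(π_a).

Start at x=75: 75 → 2 → 78 → 40 → 59 → 10 → 74 → … (one orbit).
Cycle lengths of π_39 on ℤ/79ℤ: [78, 1]; 2 cycles in total.
2 cycles on 79: each ℓ→(−1)^(ℓ−1), product (−1)^77 = -1.

-1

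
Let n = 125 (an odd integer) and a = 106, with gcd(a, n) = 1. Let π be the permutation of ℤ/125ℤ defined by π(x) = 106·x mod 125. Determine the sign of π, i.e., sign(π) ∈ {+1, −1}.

Orbit of 76 under x↦106x: [76, 56, 61, 91, 21, 101, 81]… (length divides ord_125(106)).
The orbit structure of x ↦ 106x mod 125: 13 orbits of sizes [25, 25, 25, 25, 5, 5, 5, 5, 1, 1, 1, 1, 1].
n − c = 125 − 13 = 112; sign = (−1)^112 = +1.

+1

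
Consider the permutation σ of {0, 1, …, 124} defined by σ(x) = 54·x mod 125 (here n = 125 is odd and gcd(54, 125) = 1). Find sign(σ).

Start at x=81: 81 → 124 → 71 → 84 → 36 → 69 → 101 → … (one orbit).
Cycle type of π: 50×2 + 10×2 + 2×2 + 1; total 7 cycles.
7 cycles on 125: each ℓ→(−1)^(ℓ−1), product (−1)^118 = +1.
The Jacobi symbol (54|125) = +1 (Zolotarev) agrees.

+1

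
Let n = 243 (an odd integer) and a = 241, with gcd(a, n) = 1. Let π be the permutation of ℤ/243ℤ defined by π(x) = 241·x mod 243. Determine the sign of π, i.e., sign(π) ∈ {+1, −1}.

Trace 205: π^k(205) = [205, 76, 91, 61, 121, 1, 241] for k=0..6.
11 cycles of lengths [81, 81, 27, 27, 9, 9, 3, 3, 1, 1, 1].
n − c = 243 − 11 = 232; sign = (−1)^232 = +1.
The Jacobi symbol (241|243) = +1 (Zolotarev) agrees.

+1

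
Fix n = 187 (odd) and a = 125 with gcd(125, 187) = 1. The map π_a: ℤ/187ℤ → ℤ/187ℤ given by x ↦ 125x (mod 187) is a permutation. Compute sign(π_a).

Start at x=80: 80 → 89 → 92 → 93 → 31 → 135 → 45 → … (one orbit).
The orbit structure of x ↦ 125x mod 187: 6 orbits of sizes [80, 80, 16, 5, 5, 1].
6 cycles on 187: each ℓ→(−1)^(ℓ−1), product (−1)^181 = -1.
(125|187)_J = -1 (Zolotarev's lemma cross-check).

-1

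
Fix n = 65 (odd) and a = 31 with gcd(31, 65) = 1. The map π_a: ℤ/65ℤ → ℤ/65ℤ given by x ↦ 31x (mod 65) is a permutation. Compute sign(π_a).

Orbit of 31 under x↦31x: [31, 51, 21, 1]… (length divides ord_65(31)).
π_31 has 20 disjoint cycles with lengths [4, 4, 4, 4, 4, 4, 4, 4, 4, 4, 4, 4, 4, 4, 4, 1, 1, 1, 1, 1] on {0,…,64}.
n − c = 65 − 20 = 45; sign = (−1)^45 = -1.
(31|65)_J = -1 (Zolotarev's lemma cross-check).

-1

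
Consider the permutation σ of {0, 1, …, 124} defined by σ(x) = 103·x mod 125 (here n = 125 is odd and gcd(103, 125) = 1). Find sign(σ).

-1

Trace 26: π^k(26) = [26, 53, 84, 27, 31, 68, 4] for k=0..6.
π_103 has 4 disjoint cycles with lengths [100, 20, 4, 1] on {0,…,124}.
sign(π) = (−1)^{n − #cycles} = (−1)^{125−4} = (−1)^121 = -1.
The Jacobi symbol (103|125) = -1 (Zolotarev) agrees.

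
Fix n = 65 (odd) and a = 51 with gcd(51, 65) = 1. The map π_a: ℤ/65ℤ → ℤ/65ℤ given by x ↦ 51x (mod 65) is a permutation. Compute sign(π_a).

+1

Orbit of 1 under x↦51x: [1, 51]… (length divides ord_65(51)).
Cycle type of π: 2×30 + 1×5; total 35 cycles.
n − c = 65 − 35 = 30; sign = (−1)^30 = +1.
Via Zolotarev, sign(π_{51}) = (51|65) = +1.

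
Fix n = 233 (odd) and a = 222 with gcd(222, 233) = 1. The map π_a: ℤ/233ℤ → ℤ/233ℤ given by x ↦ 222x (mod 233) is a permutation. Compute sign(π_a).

-1

Start at x=132: 132 → 179 → 128 → 223 → 110 → 188 → 29 → … (one orbit).
π_222 has 2 disjoint cycles with lengths [232, 1] on {0,…,232}.
2 cycles on 233: each ℓ→(−1)^(ℓ−1), product (−1)^231 = -1.
Via Zolotarev, sign(π_{222}) = (222|233) = -1.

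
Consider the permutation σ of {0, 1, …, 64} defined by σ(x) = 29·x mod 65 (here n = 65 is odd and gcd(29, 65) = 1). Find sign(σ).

+1

Start at x=16: 16 → 9 → 1 → 29 → 61 → 14 → 16 (one orbit).
15 cycles of lengths [6, 6, 6, 6, 6, 6, 6, 6, 3, 3, 3, 3, 2, 2, 1].
With 15 cycles on 65 points, sign = (−1)^{65−15} = +1.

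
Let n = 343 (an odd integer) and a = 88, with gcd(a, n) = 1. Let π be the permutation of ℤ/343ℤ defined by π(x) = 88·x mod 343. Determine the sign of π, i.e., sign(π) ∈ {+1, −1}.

+1

Start at x=99: 99 → 137 → 51 → 29 → 151 → 254 → 57 → … (one orbit).
Cycle lengths of π_88 on ℤ/343ℤ: [147, 147, 21, 21, 3, 3, 1]; 7 cycles in total.
7 cycles on 343: each ℓ→(−1)^(ℓ−1), product (−1)^336 = +1.
(88|343)_J = +1 (Zolotarev's lemma cross-check).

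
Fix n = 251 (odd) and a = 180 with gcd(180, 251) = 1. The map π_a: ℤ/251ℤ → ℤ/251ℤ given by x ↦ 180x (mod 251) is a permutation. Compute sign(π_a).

+1

Trace 94: π^k(94) = [94, 103, 217, 155, 39, 243, 66] for k=0..6.
3 cycles of lengths [125, 125, 1].
With 3 cycles on 251 points, sign = (−1)^{251−3} = +1.
(180|251)_J = +1 (Zolotarev's lemma cross-check).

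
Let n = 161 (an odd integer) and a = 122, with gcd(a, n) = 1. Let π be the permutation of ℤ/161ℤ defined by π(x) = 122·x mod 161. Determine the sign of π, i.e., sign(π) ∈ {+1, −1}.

+1

Start at x=127: 127 → 38 → 128 → 160 → 39 → 89 → 71 → … (one orbit).
Decompose π into cycles: lengths [66, 66, 22, 6, 1] (5 cycles, including the fixed point 0).
161 − 5 = 156 transpositions; sign(π) = (−1)^156 = +1.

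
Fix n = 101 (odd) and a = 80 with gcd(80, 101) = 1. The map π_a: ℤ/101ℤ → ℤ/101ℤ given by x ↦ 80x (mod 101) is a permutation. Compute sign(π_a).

Orbit of 5 under x↦80x: [5, 97, 84, 54, 78, 79, 58]… (length divides ord_101(80)).
π_80 has 5 disjoint cycles with lengths [25, 25, 25, 25, 1] on {0,…,100}.
sign(π) = (−1)^{n − #cycles} = (−1)^{101−5} = (−1)^96 = +1.

+1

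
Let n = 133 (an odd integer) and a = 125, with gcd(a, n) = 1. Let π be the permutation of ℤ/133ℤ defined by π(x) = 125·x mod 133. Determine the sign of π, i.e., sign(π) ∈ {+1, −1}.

-1

Start at x=83: 83 → 1 → 125 → 64 → 20 → 106 → 83 (one orbit).
28 cycles of lengths [6, 6, 6, 6, 6, 6, 6, 6, 6, 6, 6, 6, 6, 6, 6, 6, 6, 6, 3, 3, 3, 3, 3, 3, 2, 2, 2, 1].
28 cycles on 133: each ℓ→(−1)^(ℓ−1), product (−1)^105 = -1.
Via Zolotarev, sign(π_{125}) = (125|133) = -1.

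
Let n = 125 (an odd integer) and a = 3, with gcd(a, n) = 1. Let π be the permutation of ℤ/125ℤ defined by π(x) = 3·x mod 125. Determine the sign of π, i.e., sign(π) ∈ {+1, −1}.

-1

Trace 74: π^k(74) = [74, 97, 41, 123, 119, 107, 71] for k=0..6.
π_3 has 4 disjoint cycles with lengths [100, 20, 4, 1] on {0,…,124}.
n − c = 125 − 4 = 121; sign = (−1)^121 = -1.
Check: (3/125) = -1 by Zolotarev.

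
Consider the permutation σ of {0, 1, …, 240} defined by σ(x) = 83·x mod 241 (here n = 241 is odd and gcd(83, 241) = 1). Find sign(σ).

+1

Start at x=237: 237 → 150 → 159 → 183 → 6 → 16 → 123 → … (one orbit).
Decompose π into cycles: lengths [60, 60, 60, 60, 1] (5 cycles, including the fixed point 0).
n − c = 241 − 5 = 236; sign = (−1)^236 = +1.
(83|241)_J = +1 (Zolotarev's lemma cross-check).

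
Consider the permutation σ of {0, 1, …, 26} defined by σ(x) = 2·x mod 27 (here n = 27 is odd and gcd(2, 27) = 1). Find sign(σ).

Trace 10: π^k(10) = [10, 20, 13, 26, 25, 23, 19] for k=0..6.
π_2 has 4 disjoint cycles with lengths [18, 6, 2, 1] on {0,…,26}.
4 cycles on 27: each ℓ→(−1)^(ℓ−1), product (−1)^23 = -1.

-1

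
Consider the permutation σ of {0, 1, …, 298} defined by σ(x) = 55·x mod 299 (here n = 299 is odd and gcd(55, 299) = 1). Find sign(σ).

+1

Trace 289: π^k(289) = [289, 48, 248, 185, 9, 196, 16] for k=0..6.
Cycle type of π: 33×8 + 11×2 + 3×4 + 1; total 15 cycles.
15 cycles on 299: each ℓ→(−1)^(ℓ−1), product (−1)^284 = +1.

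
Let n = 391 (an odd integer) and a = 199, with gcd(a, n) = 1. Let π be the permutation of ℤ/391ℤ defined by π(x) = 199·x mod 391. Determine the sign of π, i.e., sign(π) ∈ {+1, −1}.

+1

Orbit of 20 under x↦199x: [20, 70, 245, 271, 362, 94, 329]… (length divides ord_391(199)).
5 cycles of lengths [176, 176, 22, 16, 1].
5 cycles on 391: each ℓ→(−1)^(ℓ−1), product (−1)^386 = +1.
Via Zolotarev, sign(π_{199}) = (199|391) = +1.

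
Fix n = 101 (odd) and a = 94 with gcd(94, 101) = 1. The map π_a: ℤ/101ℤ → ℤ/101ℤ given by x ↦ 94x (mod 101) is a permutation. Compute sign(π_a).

-1

Start at x=74: 74 → 88 → 91 → 70 → 15 → 97 → 28 → … (one orbit).
Cycle lengths of π_94 on ℤ/101ℤ: [100, 1]; 2 cycles in total.
n − c = 101 − 2 = 99; sign = (−1)^99 = -1.
Zolotarev: (94|101) = -1, matching the cycle-count sign.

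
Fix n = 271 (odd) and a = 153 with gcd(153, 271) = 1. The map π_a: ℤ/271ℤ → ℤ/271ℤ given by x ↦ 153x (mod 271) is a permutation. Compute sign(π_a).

+1

Orbit of 63 under x↦153x: [63, 154, 256, 144, 81, 198, 213]… (length divides ord_271(153)).
Cycle lengths of π_153 on ℤ/271ℤ: [135, 135, 1]; 3 cycles in total.
sign(π) = (−1)^{n − #cycles} = (−1)^{271−3} = (−1)^268 = +1.
The Jacobi symbol (153|271) = +1 (Zolotarev) agrees.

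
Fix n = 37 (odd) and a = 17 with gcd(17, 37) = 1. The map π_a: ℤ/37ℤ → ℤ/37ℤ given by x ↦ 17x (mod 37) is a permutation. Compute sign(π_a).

-1

Trace 6: π^k(6) = [6, 28, 32, 26, 35, 3, 14] for k=0..6.
Decompose π into cycles: lengths [36, 1] (2 cycles, including the fixed point 0).
Σ(ℓ_i−1) = 37−2 = 35; sign = (−1)^35 = -1.
Zolotarev: (17|37) = -1, matching the cycle-count sign.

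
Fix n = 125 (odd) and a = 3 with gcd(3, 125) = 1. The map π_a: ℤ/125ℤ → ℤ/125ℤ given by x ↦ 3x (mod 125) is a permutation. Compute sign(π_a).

Start at x=46: 46 → 13 → 39 → 117 → 101 → 53 → 34 → … (one orbit).
π_3 has 4 disjoint cycles with lengths [100, 20, 4, 1] on {0,…,124}.
n − c = 125 − 4 = 121; sign = (−1)^121 = -1.
(3|125)_J = -1 (Zolotarev's lemma cross-check).

-1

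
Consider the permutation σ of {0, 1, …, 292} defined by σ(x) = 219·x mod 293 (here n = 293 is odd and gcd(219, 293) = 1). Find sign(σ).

Orbit of 215 under x↦219x: [215, 205, 66, 97, 147, 256, 101]… (length divides ord_293(219)).
Cycle type of π: 292 + 1; total 2 cycles.
293 − 2 = 291 transpositions; sign(π) = (−1)^291 = -1.

-1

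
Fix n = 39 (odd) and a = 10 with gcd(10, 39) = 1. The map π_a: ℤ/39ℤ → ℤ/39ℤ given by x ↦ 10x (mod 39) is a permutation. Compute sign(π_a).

+1

Trace 1: π^k(1) = [1, 10, 22, 25, 16, 4] for k=0..5.
Cycle lengths of π_10 on ℤ/39ℤ: [6, 6, 6, 6, 6, 6, 1, 1, 1]; 9 cycles in total.
With 9 cycles on 39 points, sign = (−1)^{39−9} = +1.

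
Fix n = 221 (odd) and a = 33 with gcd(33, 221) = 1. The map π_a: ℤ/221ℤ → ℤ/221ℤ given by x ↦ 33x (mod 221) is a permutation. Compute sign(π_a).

-1

Start at x=1: 1 → 33 → 205 → 135 → 35 → 50 → 103 → … (one orbit).
26 cycles of lengths [12, 12, 12, 12, 12, 12, 12, 12, 12, 12, 12, 12, 12, 12, 12, 12, 12, 2, 2, 2, 2, 2, 2, 2, 2, 1].
221 − 26 = 195 transpositions; sign(π) = (−1)^195 = -1.
The Jacobi symbol (33|221) = -1 (Zolotarev) agrees.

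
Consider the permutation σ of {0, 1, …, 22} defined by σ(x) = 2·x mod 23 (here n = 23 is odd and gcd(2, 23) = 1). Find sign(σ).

+1

Start at x=3: 3 → 6 → 12 → 1 → 2 → 4 → 8 → … (one orbit).
Cycle type of π: 11×2 + 1; total 3 cycles.
With 3 cycles on 23 points, sign = (−1)^{23−3} = +1.
Check: (2/23) = +1 by Zolotarev.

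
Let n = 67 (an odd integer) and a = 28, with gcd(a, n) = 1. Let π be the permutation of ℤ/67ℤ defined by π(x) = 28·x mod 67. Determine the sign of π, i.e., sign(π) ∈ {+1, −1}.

-1

Trace 36: π^k(36) = [36, 3, 17, 7, 62, 61, 33] for k=0..6.
Decompose π into cycles: lengths [66, 1] (2 cycles, including the fixed point 0).
n − c = 67 − 2 = 65; sign = (−1)^65 = -1.
The Jacobi symbol (28|67) = -1 (Zolotarev) agrees.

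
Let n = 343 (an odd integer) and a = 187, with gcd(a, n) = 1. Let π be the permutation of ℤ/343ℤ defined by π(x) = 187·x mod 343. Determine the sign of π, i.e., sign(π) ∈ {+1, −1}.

Trace 2: π^k(2) = [2, 31, 309, 159, 235, 41, 121] for k=0..6.
Decompose π into cycles: lengths [294, 42, 6, 1] (4 cycles, including the fixed point 0).
343 − 4 = 339 transpositions; sign(π) = (−1)^339 = -1.
Via Zolotarev, sign(π_{187}) = (187|343) = -1.

-1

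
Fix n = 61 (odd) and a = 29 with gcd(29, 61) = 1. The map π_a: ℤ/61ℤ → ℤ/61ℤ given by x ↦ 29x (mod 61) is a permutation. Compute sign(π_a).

-1

Orbit of 14 under x↦29x: [14, 40, 1, 29, 48, 50, 47]… (length divides ord_61(29)).
The orbit structure of x ↦ 29x mod 61: 6 orbits of sizes [12, 12, 12, 12, 12, 1].
61 − 6 = 55 transpositions; sign(π) = (−1)^55 = -1.
(29|61)_J = -1 (Zolotarev's lemma cross-check).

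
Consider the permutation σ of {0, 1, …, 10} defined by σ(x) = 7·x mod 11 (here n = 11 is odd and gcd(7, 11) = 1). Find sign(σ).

-1

Start at x=8: 8 → 1 → 7 → 5 → 2 → 3 → 10 → … (one orbit).
The orbit structure of x ↦ 7x mod 11: 2 orbits of sizes [10, 1].
11 − 2 = 9 transpositions; sign(π) = (−1)^9 = -1.
(7|11)_J = -1 (Zolotarev's lemma cross-check).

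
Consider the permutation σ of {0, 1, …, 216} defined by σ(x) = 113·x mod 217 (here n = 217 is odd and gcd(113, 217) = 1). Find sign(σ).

Trace 8: π^k(8) = [8, 36, 162, 78, 134, 169, 1] for k=0..6.
The orbit structure of x ↦ 113x mod 217: 21 orbits of sizes [15, 15, 15, 15, 15, 15, 15, 15, 15, 15, 15, 15, 15, 15, 1, 1, 1, 1, 1, 1, 1].
n − c = 217 − 21 = 196; sign = (−1)^196 = +1.
Zolotarev: (113|217) = +1, matching the cycle-count sign.

+1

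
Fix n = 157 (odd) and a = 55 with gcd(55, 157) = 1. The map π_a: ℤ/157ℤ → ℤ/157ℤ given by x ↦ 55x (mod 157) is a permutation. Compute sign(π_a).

-1

Trace 22: π^k(22) = [22, 111, 139, 109, 29, 25, 119] for k=0..6.
Cycle lengths of π_55 on ℤ/157ℤ: [156, 1]; 2 cycles in total.
2 cycles on 157: each ℓ→(−1)^(ℓ−1), product (−1)^155 = -1.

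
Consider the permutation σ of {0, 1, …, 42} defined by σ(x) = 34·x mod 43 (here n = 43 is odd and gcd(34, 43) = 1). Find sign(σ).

Orbit of 40 under x↦34x: [40, 27, 15, 37, 11, 30, 31]… (length divides ord_43(34)).
Cycle lengths of π_34 on ℤ/43ℤ: [42, 1]; 2 cycles in total.
sign(π) = (−1)^{n − #cycles} = (−1)^{43−2} = (−1)^41 = -1.
The Jacobi symbol (34|43) = -1 (Zolotarev) agrees.

-1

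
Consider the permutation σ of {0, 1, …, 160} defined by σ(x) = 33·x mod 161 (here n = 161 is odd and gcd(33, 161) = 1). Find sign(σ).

+1

Trace 9: π^k(9) = [9, 136, 141, 145, 116, 125, 100] for k=0..6.
Cycle lengths of π_33 on ℤ/161ℤ: [66, 66, 22, 6, 1]; 5 cycles in total.
Σ(ℓ_i−1) = 161−5 = 156; sign = (−1)^156 = +1.
Check: (33/161) = +1 by Zolotarev.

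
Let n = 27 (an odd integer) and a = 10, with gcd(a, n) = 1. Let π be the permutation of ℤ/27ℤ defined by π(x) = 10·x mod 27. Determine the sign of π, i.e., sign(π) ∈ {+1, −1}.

Start at x=10: 10 → 19 → 1 → 10 (one orbit).
Cycle type of π: 3×6 + 1×9; total 15 cycles.
sign(π) = (−1)^{n − #cycles} = (−1)^{27−15} = (−1)^12 = +1.

+1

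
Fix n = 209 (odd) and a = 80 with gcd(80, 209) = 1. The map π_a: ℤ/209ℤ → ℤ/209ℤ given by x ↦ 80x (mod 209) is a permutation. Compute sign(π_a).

+1

Trace 191: π^k(191) = [191, 23, 168, 64, 104, 169, 144] for k=0..6.
9 cycles of lengths [45, 45, 45, 45, 9, 9, 5, 5, 1].
n − c = 209 − 9 = 200; sign = (−1)^200 = +1.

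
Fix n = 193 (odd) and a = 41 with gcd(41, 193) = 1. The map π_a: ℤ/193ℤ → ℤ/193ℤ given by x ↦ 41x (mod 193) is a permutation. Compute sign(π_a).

-1

Start at x=12: 12 → 106 → 100 → 47 → 190 → 70 → 168 → … (one orbit).
Cycle type of π: 192 + 1; total 2 cycles.
n − c = 193 − 2 = 191; sign = (−1)^191 = -1.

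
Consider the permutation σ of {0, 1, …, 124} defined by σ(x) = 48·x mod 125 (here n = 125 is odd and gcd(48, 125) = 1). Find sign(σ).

Orbit of 41 under x↦48x: [41, 93, 89, 22, 56, 63, 24]… (length divides ord_125(48)).
π_48 has 4 disjoint cycles with lengths [100, 20, 4, 1] on {0,…,124}.
125 − 4 = 121 transpositions; sign(π) = (−1)^121 = -1.

-1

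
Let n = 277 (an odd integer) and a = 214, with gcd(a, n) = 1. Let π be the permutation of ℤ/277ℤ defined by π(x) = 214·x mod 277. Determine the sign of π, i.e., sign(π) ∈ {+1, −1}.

Start at x=215: 215 → 28 → 175 → 55 → 136 → 19 → 188 → … (one orbit).
5 cycles of lengths [69, 69, 69, 69, 1].
With 5 cycles on 277 points, sign = (−1)^{277−5} = +1.
(214|277)_J = +1 (Zolotarev's lemma cross-check).

+1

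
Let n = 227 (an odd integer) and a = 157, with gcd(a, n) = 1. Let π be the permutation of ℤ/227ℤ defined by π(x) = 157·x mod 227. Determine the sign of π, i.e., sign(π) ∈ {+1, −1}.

-1

Trace 84: π^k(84) = [84, 22, 49, 202, 161, 80, 75] for k=0..6.
π_157 has 2 disjoint cycles with lengths [226, 1] on {0,…,226}.
Σ(ℓ_i−1) = 227−2 = 225; sign = (−1)^225 = -1.
Zolotarev: (157|227) = -1, matching the cycle-count sign.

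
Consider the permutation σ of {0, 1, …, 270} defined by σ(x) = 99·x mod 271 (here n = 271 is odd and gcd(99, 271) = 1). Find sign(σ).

Start at x=110: 110 → 50 → 72 → 82 → 259 → 167 → 2 → … (one orbit).
3 cycles of lengths [135, 135, 1].
sign(π) = (−1)^{n − #cycles} = (−1)^{271−3} = (−1)^268 = +1.

+1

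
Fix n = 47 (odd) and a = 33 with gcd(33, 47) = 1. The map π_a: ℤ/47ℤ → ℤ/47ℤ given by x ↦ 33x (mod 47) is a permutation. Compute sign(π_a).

-1

Start at x=13: 13 → 6 → 10 → 1 → 33 → 8 → 29 → … (one orbit).
Cycle type of π: 46 + 1; total 2 cycles.
2 cycles on 47: each ℓ→(−1)^(ℓ−1), product (−1)^45 = -1.
(33|47)_J = -1 (Zolotarev's lemma cross-check).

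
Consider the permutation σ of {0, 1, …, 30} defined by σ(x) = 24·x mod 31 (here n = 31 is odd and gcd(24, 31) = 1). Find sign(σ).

Start at x=20: 20 → 15 → 19 → 22 → 1 → 24 → 18 → … (one orbit).
Decompose π into cycles: lengths [30, 1] (2 cycles, including the fixed point 0).
sign(π) = (−1)^{n − #cycles} = (−1)^{31−2} = (−1)^29 = -1.
(24|31)_J = -1 (Zolotarev's lemma cross-check).

-1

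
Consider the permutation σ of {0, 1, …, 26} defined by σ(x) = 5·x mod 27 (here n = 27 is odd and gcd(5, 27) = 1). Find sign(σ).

-1

Start at x=10: 10 → 23 → 7 → 8 → 13 → 11 → 1 → … (one orbit).
The orbit structure of x ↦ 5x mod 27: 4 orbits of sizes [18, 6, 2, 1].
With 4 cycles on 27 points, sign = (−1)^{27−4} = -1.
Via Zolotarev, sign(π_{5}) = (5|27) = -1.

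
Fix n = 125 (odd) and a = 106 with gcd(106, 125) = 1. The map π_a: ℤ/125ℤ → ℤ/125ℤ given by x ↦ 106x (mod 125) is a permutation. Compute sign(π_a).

+1

Trace 101: π^k(101) = [101, 81, 86, 116, 46, 1, 106] for k=0..6.
13 cycles of lengths [25, 25, 25, 25, 5, 5, 5, 5, 1, 1, 1, 1, 1].
sign(π) = (−1)^{n − #cycles} = (−1)^{125−13} = (−1)^112 = +1.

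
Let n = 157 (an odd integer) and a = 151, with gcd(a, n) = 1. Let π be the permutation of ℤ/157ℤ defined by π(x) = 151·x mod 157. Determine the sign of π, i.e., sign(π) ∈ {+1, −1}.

-1

Orbit of 30 under x↦151x: [30, 134, 138, 114, 101, 22, 25]… (length divides ord_157(151)).
π_151 has 2 disjoint cycles with lengths [156, 1] on {0,…,156}.
157 − 2 = 155 transpositions; sign(π) = (−1)^155 = -1.
Check: (151/157) = -1 by Zolotarev.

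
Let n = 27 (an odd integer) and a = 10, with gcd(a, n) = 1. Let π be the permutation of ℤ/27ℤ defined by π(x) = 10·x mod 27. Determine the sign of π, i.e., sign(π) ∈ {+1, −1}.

Trace 19: π^k(19) = [19, 1, 10] for k=0..2.
The orbit structure of x ↦ 10x mod 27: 15 orbits of sizes [3, 3, 3, 3, 3, 3, 1, 1, 1, 1, 1, 1, 1, 1, 1].
sign(π) = (−1)^{n − #cycles} = (−1)^{27−15} = (−1)^12 = +1.

+1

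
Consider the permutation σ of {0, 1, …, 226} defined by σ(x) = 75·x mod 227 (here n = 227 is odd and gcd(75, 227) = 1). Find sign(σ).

+1

Orbit of 103 under x↦75x: [103, 7, 71, 104, 82, 21, 213]… (length divides ord_227(75)).
The orbit structure of x ↦ 75x mod 227: 3 orbits of sizes [113, 113, 1].
sign(π) = (−1)^{n − #cycles} = (−1)^{227−3} = (−1)^224 = +1.
Via Zolotarev, sign(π_{75}) = (75|227) = +1.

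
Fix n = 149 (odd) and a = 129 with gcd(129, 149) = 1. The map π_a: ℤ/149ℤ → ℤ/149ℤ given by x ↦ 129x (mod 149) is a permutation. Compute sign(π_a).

+1

Start at x=30: 30 → 145 → 80 → 39 → 114 → 104 → 6 → … (one orbit).
The orbit structure of x ↦ 129x mod 149: 5 orbits of sizes [37, 37, 37, 37, 1].
sign(π) = (−1)^{n − #cycles} = (−1)^{149−5} = (−1)^144 = +1.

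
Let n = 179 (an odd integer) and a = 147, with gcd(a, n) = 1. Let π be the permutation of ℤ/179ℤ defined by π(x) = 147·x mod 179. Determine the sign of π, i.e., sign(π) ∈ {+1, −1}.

Start at x=142: 142 → 110 → 60 → 49 → 43 → 56 → 177 → … (one orbit).
Cycle type of π: 89×2 + 1; total 3 cycles.
sign(π) = (−1)^{n − #cycles} = (−1)^{179−3} = (−1)^176 = +1.
(147|179)_J = +1 (Zolotarev's lemma cross-check).

+1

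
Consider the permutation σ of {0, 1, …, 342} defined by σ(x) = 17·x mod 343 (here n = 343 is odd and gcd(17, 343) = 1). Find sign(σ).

Trace 227: π^k(227) = [227, 86, 90, 158, 285, 43, 45] for k=0..6.
Cycle type of π: 294 + 42 + 6 + 1; total 4 cycles.
4 cycles on 343: each ℓ→(−1)^(ℓ−1), product (−1)^339 = -1.
Via Zolotarev, sign(π_{17}) = (17|343) = -1.

-1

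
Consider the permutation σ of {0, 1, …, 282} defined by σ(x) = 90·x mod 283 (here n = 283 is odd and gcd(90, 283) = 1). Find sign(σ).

+1

Orbit of 23 under x↦90x: [23, 89, 86, 99, 137, 161, 57]… (length divides ord_283(90)).
The orbit structure of x ↦ 90x mod 283: 3 orbits of sizes [141, 141, 1].
sign(π) = (−1)^{n − #cycles} = (−1)^{283−3} = (−1)^280 = +1.
Zolotarev: (90|283) = +1, matching the cycle-count sign.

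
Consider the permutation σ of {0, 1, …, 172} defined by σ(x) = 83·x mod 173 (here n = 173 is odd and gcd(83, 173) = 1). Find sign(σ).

Orbit of 29 under x↦83x: [29, 158, 139, 119, 16, 117, 23]… (length divides ord_173(83)).
Decompose π into cycles: lengths [43, 43, 43, 43, 1] (5 cycles, including the fixed point 0).
n − c = 173 − 5 = 168; sign = (−1)^168 = +1.

+1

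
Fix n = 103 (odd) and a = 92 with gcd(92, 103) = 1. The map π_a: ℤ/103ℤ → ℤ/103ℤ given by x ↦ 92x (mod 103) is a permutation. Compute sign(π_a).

Start at x=32: 32 → 60 → 61 → 50 → 68 → 76 → 91 → … (one orbit).
Cycle lengths of π_92 on ℤ/103ℤ: [51, 51, 1]; 3 cycles in total.
n − c = 103 − 3 = 100; sign = (−1)^100 = +1.

+1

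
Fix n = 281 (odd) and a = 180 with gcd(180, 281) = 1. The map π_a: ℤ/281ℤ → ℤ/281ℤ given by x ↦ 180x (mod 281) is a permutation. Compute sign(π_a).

+1

Start at x=116: 116 → 86 → 25 → 4 → 158 → 59 → 223 → … (one orbit).
Cycle lengths of π_180 on ℤ/281ℤ: [70, 70, 70, 70, 1]; 5 cycles in total.
5 cycles on 281: each ℓ→(−1)^(ℓ−1), product (−1)^276 = +1.
Via Zolotarev, sign(π_{180}) = (180|281) = +1.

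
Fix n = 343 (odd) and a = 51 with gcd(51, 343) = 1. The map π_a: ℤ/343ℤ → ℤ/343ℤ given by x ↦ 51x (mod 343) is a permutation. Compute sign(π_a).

+1

Start at x=102: 102 → 57 → 163 → 81 → 15 → 79 → 256 → … (one orbit).
Cycle lengths of π_51 on ℤ/343ℤ: [147, 147, 21, 21, 3, 3, 1]; 7 cycles in total.
Σ(ℓ_i−1) = 343−7 = 336; sign = (−1)^336 = +1.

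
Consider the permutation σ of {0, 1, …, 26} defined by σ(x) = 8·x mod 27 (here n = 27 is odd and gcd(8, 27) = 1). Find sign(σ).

-1

Start at x=1: 1 → 8 → 10 → 26 → 19 → 17 → 1 (one orbit).
Cycle type of π: 6×3 + 2×4 + 1; total 8 cycles.
n − c = 27 − 8 = 19; sign = (−1)^19 = -1.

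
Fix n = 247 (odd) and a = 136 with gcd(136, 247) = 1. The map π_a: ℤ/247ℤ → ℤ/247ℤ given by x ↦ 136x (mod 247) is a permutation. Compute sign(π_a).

+1

Orbit of 35 under x↦136x: [35, 67, 220, 33, 42, 31, 17]… (length divides ord_247(136)).
π_136 has 9 disjoint cycles with lengths [36, 36, 36, 36, 36, 36, 18, 12, 1] on {0,…,246}.
9 cycles on 247: each ℓ→(−1)^(ℓ−1), product (−1)^238 = +1.
Via Zolotarev, sign(π_{136}) = (136|247) = +1.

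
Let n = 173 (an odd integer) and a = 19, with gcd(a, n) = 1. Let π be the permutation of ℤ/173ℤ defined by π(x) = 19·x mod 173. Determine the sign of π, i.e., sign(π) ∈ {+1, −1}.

-1

Start at x=102: 102 → 35 → 146 → 6 → 114 → 90 → 153 → … (one orbit).
2 cycles of lengths [172, 1].
sign(π) = (−1)^{n − #cycles} = (−1)^{173−2} = (−1)^171 = -1.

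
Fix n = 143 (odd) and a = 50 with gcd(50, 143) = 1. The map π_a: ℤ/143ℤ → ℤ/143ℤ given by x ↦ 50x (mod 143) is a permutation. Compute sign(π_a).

+1

Trace 75: π^k(75) = [75, 32, 27, 63, 4, 57, 133] for k=0..6.
Cycle type of π: 60×2 + 12 + 10 + 1; total 5 cycles.
5 cycles on 143: each ℓ→(−1)^(ℓ−1), product (−1)^138 = +1.
Zolotarev: (50|143) = +1, matching the cycle-count sign.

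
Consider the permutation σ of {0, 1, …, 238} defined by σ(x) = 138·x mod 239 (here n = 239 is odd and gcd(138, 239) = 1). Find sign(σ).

Trace 187: π^k(187) = [187, 233, 128, 217, 71, 238, 101] for k=0..6.
Cycle type of π: 34×7 + 1; total 8 cycles.
n − c = 239 − 8 = 231; sign = (−1)^231 = -1.

-1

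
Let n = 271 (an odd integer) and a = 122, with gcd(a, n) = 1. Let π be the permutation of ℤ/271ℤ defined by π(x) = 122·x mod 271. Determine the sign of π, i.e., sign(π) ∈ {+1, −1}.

+1

Orbit of 69 under x↦122x: [69, 17, 177, 185, 77, 180, 9]… (length divides ord_271(122)).
The orbit structure of x ↦ 122x mod 271: 3 orbits of sizes [135, 135, 1].
With 3 cycles on 271 points, sign = (−1)^{271−3} = +1.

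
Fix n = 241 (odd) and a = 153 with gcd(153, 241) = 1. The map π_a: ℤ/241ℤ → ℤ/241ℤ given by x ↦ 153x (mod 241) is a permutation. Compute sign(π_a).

Orbit of 38 under x↦153x: [38, 30, 11, 237, 111, 113, 178]… (length divides ord_241(153)).
The orbit structure of x ↦ 153x mod 241: 6 orbits of sizes [48, 48, 48, 48, 48, 1].
n − c = 241 − 6 = 235; sign = (−1)^235 = -1.
(153|241)_J = -1 (Zolotarev's lemma cross-check).

-1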